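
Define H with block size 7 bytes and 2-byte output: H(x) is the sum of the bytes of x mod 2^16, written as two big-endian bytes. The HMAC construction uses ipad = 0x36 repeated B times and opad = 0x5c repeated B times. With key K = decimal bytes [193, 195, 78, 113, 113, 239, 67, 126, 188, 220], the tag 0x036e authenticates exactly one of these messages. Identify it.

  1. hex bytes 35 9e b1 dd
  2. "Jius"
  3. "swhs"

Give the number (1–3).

2

Key decimal bytes [193, 195, 78, 113, 113, 239, 67, 126, 188, 220] = c1 c3 4e 71 71 ef 43 7e bc dc is 10 bytes > B = 7, so hash it first: H(key) = 05 fc, then zero-pad to 7 bytes: K' = 05 fc 00 00 00 00 00.
K' ⊕ ipad = 33 ca 36 36 36 36 36; K' ⊕ opad = 59 a0 5c 5c 5c 5c 5c.
m1: inner = H(33 ca 36 36 36 36 36 35 9e b1 dd) = 04 6c; tag = H(59 a0 5c 5c 5c 5c 5c 04 6c) = 0335
m2: inner = H(33 ca 36 36 36 36 36 4a 69 75 73) = 03 a6; tag = H(59 a0 5c 5c 5c 5c 5c 03 a6) = 036e ← matches
m3: inner = H(33 ca 36 36 36 36 36 73 77 68 73) = 03 d0; tag = H(59 a0 5c 5c 5c 5c 5c 03 d0) = 0398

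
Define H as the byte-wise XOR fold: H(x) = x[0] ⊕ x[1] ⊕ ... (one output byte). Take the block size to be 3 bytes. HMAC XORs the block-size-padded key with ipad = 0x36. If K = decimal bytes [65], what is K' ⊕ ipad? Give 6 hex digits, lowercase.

773636

Key decimal bytes [65] = 41 is 1 byte ≤ B = 3; zero-pad to 3 bytes: K' = 41 00 00.
XOR each byte with 0x36: 41⊕36=77, 00⊕36=36, 00⊕36=36.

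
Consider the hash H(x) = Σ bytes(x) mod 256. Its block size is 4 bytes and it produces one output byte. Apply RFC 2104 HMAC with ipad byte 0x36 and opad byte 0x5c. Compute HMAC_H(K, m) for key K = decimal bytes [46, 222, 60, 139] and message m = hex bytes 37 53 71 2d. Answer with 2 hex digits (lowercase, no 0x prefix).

1a

Key decimal bytes [46, 222, 60, 139] = 2e de 3c 8b is exactly B = 4 bytes: K' = 2e de 3c 8b.
K' ⊕ ipad = 18 e8 0a bd.  K' ⊕ opad = 72 82 60 d7.
Inner input = (K'⊕ipad) ∥ m = 18 e8 0a bd ∥ 37 53 71 2d.
Inner hash: sum = 24+232+10+189+55+83+113+45 = 751; mod 256 = 239 → ef.
Outer input = (K'⊕opad) ∥ inner = 72 82 60 d7 ∥ ef.
Outer hash (tag): sum = 114+130+96+215+239 = 794; mod 256 = 26 → 1a.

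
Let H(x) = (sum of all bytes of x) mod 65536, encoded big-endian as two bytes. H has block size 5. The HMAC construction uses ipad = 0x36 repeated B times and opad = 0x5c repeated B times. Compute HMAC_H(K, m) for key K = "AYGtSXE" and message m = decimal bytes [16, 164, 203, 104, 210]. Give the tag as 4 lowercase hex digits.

Key "AYGtSXE" = 41 59 47 74 53 58 45 is 7 bytes > B = 5, so hash it first: H(key) = 02 45, then zero-pad to 5 bytes: K' = 02 45 00 00 00.
K' ⊕ ipad = 34 73 36 36 36.  K' ⊕ opad = 5e 19 5c 5c 5c.
Inner input = (K'⊕ipad) ∥ m = 34 73 36 36 36 ∥ 10 a4 cb 68 d2.
Inner hash: sum = 52+115+54+54+54+16+164+203+104+210 = 1026 → 04 02.
Outer input = (K'⊕opad) ∥ inner = 5e 19 5c 5c 5c ∥ 04 02.
Outer hash (tag): sum = 94+25+92+92+92+4+2 = 401 → 01 91.

0191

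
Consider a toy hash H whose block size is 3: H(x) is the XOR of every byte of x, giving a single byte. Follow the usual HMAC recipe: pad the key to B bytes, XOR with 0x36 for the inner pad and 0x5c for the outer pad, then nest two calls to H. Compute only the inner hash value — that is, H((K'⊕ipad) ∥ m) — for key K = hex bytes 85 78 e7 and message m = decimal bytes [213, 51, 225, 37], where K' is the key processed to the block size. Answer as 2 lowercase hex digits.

0e

Key hex bytes 85 78 e7 is exactly B = 3 bytes: K' = 85 78 e7.
K' ⊕ ipad = b3 4e d1.
Inner input = b3 4e d1 ∥ d5 33 e1 25.
Inner hash: XOR b3⊕4e⊕d1⊕d5⊕33⊕e1⊕25 = 0e.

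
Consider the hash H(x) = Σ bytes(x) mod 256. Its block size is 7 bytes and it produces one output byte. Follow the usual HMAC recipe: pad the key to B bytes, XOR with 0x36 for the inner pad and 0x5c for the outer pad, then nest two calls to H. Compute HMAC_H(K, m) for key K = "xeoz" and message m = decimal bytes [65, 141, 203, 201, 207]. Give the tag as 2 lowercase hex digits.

Key "xeoz" = 78 65 6f 7a is 4 bytes ≤ B = 7; zero-pad to 7 bytes: K' = 78 65 6f 7a 00 00 00.
K' ⊕ ipad = 4e 53 59 4c 36 36 36.  K' ⊕ opad = 24 39 33 26 5c 5c 5c.
Inner input = (K'⊕ipad) ∥ m = 4e 53 59 4c 36 36 36 ∥ 41 8d cb c9 cf.
Inner hash: sum = 78+83+89+76+54+54+54+65+141+203+201+207 = 1305; mod 256 = 25 → 19.
Outer input = (K'⊕opad) ∥ inner = 24 39 33 26 5c 5c 5c ∥ 19.
Outer hash (tag): sum = 36+57+51+38+92+92+92+25 = 483; mod 256 = 227 → e3.

e3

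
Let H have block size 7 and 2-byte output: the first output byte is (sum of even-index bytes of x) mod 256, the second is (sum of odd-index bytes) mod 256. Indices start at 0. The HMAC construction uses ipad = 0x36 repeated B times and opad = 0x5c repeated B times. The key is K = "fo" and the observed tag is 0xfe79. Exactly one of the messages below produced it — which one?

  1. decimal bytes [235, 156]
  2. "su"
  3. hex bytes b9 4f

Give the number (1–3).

Key "fo" = 66 6f is 2 bytes ≤ B = 7; zero-pad to 7 bytes: K' = 66 6f 00 00 00 00 00.
K' ⊕ ipad = 50 59 36 36 36 36 36; K' ⊕ opad = 3a 33 5c 5c 5c 5c 5c.
m1: inner = H(50 59 36 36 36 36 36 eb 9c) = 8e b0; tag = H(3a 33 5c 5c 5c 5c 5c 8e b0) = fe79 ← matches
m2: inner = H(50 59 36 36 36 36 36 73 75) = 67 38; tag = H(3a 33 5c 5c 5c 5c 5c 67 38) = 8652
m3: inner = H(50 59 36 36 36 36 36 b9 4f) = 41 7e; tag = H(3a 33 5c 5c 5c 5c 5c 41 7e) = cc2c

1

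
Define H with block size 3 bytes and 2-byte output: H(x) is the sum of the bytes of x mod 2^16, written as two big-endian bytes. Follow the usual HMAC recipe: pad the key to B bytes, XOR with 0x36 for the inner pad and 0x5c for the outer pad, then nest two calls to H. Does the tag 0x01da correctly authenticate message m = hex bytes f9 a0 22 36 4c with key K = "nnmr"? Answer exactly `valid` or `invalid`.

valid

Key "nnmr" = 6e 6e 6d 72 is 4 bytes > B = 3, so hash it first: H(key) = 01 bb, then zero-pad to 3 bytes: K' = 01 bb 00.
K' ⊕ ipad = 37 8d 36; K' ⊕ opad = 5d e7 5c.
Inner hash: sum = 55+141+54+249+160+34+54+76 = 823 → 03 37.
Outer hash (recomputed tag): sum = 93+231+92+3+55 = 474 → 01 da.
Recomputed tag = 01da; claimed = 01da → match.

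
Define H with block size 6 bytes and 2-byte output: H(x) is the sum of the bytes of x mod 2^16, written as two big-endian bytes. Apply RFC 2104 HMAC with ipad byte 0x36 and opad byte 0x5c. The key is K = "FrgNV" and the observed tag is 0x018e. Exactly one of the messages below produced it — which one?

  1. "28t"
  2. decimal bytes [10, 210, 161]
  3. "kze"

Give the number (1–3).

2

Key "FrgNV" = 46 72 67 4e 56 is 5 bytes ≤ B = 6; zero-pad to 6 bytes: K' = 46 72 67 4e 56 00.
K' ⊕ ipad = 70 44 51 78 60 36; K' ⊕ opad = 1a 2e 3b 12 0a 5c.
m1: inner = H(70 44 51 78 60 36 32 38 74) = 02 f1; tag = H(1a 2e 3b 12 0a 5c 02 f1) = 01ee
m2: inner = H(70 44 51 78 60 36 0a d2 a1) = 03 90; tag = H(1a 2e 3b 12 0a 5c 03 90) = 018e ← matches
m3: inner = H(70 44 51 78 60 36 6b 7a 65) = 03 5d; tag = H(1a 2e 3b 12 0a 5c 03 5d) = 015b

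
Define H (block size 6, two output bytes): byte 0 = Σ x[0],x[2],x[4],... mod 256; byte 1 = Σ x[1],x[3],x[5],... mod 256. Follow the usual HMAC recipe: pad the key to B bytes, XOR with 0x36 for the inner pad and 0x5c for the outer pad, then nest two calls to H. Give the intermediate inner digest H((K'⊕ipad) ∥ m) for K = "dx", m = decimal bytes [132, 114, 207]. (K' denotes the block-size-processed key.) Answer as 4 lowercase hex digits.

112c

Key "dx" = 64 78 is 2 bytes ≤ B = 6; zero-pad to 6 bytes: K' = 64 78 00 00 00 00.
K' ⊕ ipad = 52 4e 36 36 36 36.
Inner input = 52 4e 36 36 36 36 ∥ 84 72 cf.
Inner hash: even-index sum = 529 mod 256 = 17; odd-index sum = 300 mod 256 = 44 → 11 2c.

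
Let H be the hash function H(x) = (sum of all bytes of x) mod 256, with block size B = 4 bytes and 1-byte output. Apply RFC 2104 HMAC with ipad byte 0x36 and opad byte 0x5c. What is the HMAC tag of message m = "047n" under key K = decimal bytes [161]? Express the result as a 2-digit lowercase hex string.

Key decimal bytes [161] = a1 is 1 byte ≤ B = 4; zero-pad to 4 bytes: K' = a1 00 00 00.
K' ⊕ ipad = 97 36 36 36.  K' ⊕ opad = fd 5c 5c 5c.
Inner input = (K'⊕ipad) ∥ m = 97 36 36 36 ∥ 30 34 37 6e.
Inner hash: sum = 151+54+54+54+48+52+55+110 = 578; mod 256 = 66 → 42.
Outer input = (K'⊕opad) ∥ inner = fd 5c 5c 5c ∥ 42.
Outer hash (tag): sum = 253+92+92+92+66 = 595; mod 256 = 83 → 53.

53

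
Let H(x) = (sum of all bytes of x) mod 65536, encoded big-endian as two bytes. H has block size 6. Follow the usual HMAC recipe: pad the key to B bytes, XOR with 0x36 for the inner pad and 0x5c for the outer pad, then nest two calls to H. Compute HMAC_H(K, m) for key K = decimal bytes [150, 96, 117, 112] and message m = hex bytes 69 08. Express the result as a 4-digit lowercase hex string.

0271

Key decimal bytes [150, 96, 117, 112] = 96 60 75 70 is 4 bytes ≤ B = 6; zero-pad to 6 bytes: K' = 96 60 75 70 00 00.
K' ⊕ ipad = a0 56 43 46 36 36.  K' ⊕ opad = ca 3c 29 2c 5c 5c.
Inner input = (K'⊕ipad) ∥ m = a0 56 43 46 36 36 ∥ 69 08.
Inner hash: sum = 160+86+67+70+54+54+105+8 = 604 → 02 5c.
Outer input = (K'⊕opad) ∥ inner = ca 3c 29 2c 5c 5c ∥ 02 5c.
Outer hash (tag): sum = 202+60+41+44+92+92+2+92 = 625 → 02 71.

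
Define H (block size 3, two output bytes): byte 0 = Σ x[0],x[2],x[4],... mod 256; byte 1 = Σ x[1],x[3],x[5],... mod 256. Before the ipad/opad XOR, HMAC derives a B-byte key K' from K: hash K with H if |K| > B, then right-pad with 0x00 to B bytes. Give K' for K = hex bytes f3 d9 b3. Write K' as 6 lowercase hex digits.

f3d9b3

Key hex bytes f3 d9 b3 is exactly B = 3 bytes: K' = f3 d9 b3.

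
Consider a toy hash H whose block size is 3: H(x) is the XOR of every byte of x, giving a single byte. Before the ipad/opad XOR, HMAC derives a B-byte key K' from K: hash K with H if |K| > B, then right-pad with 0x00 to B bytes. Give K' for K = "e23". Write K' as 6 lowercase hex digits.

653233

Key "e23" = 65 32 33 is exactly B = 3 bytes: K' = 65 32 33.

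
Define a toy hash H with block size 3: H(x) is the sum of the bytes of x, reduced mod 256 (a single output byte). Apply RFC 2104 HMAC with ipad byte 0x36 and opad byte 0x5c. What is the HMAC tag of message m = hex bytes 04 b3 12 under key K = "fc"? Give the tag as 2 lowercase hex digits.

79

Key "fc" = 66 63 is 2 bytes ≤ B = 3; zero-pad to 3 bytes: K' = 66 63 00.
K' ⊕ ipad = 50 55 36.  K' ⊕ opad = 3a 3f 5c.
Inner input = (K'⊕ipad) ∥ m = 50 55 36 ∥ 04 b3 12.
Inner hash: sum = 80+85+54+4+179+18 = 420; mod 256 = 164 → a4.
Outer input = (K'⊕opad) ∥ inner = 3a 3f 5c ∥ a4.
Outer hash (tag): sum = 58+63+92+164 = 377; mod 256 = 121 → 79.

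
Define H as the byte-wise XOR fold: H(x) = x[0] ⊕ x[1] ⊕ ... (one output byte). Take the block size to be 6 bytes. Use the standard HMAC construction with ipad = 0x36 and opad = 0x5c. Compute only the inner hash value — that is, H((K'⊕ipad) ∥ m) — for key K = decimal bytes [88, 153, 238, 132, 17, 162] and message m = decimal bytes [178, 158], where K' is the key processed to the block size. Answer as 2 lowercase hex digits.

34

Key decimal bytes [88, 153, 238, 132, 17, 162] = 58 99 ee 84 11 a2 is exactly B = 6 bytes: K' = 58 99 ee 84 11 a2.
K' ⊕ ipad = 6e af d8 b2 27 94.
Inner input = 6e af d8 b2 27 94 ∥ b2 9e.
Inner hash: XOR 6e⊕af⊕d8⊕b2⊕27⊕94⊕b2⊕9e = 34.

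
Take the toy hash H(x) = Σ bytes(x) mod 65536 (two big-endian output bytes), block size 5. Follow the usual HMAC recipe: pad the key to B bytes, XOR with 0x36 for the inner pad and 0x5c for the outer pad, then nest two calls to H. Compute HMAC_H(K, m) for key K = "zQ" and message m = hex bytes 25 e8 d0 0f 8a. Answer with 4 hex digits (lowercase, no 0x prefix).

Key "zQ" = 7a 51 is 2 bytes ≤ B = 5; zero-pad to 5 bytes: K' = 7a 51 00 00 00.
K' ⊕ ipad = 4c 67 36 36 36.  K' ⊕ opad = 26 0d 5c 5c 5c.
Inner input = (K'⊕ipad) ∥ m = 4c 67 36 36 36 ∥ 25 e8 d0 0f 8a.
Inner hash: sum = 76+103+54+54+54+37+232+208+15+138 = 971 → 03 cb.
Outer input = (K'⊕opad) ∥ inner = 26 0d 5c 5c 5c ∥ 03 cb.
Outer hash (tag): sum = 38+13+92+92+92+3+203 = 533 → 02 15.

0215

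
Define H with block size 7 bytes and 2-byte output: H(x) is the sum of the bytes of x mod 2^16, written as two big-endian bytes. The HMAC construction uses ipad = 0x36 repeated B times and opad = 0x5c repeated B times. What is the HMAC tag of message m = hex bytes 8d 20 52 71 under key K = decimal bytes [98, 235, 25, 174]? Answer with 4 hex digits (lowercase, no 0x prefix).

034e

Key decimal bytes [98, 235, 25, 174] = 62 eb 19 ae is 4 bytes ≤ B = 7; zero-pad to 7 bytes: K' = 62 eb 19 ae 00 00 00.
K' ⊕ ipad = 54 dd 2f 98 36 36 36.  K' ⊕ opad = 3e b7 45 f2 5c 5c 5c.
Inner input = (K'⊕ipad) ∥ m = 54 dd 2f 98 36 36 36 ∥ 8d 20 52 71.
Inner hash: sum = 84+221+47+152+54+54+54+141+32+82+113 = 1034 → 04 0a.
Outer input = (K'⊕opad) ∥ inner = 3e b7 45 f2 5c 5c 5c ∥ 04 0a.
Outer hash (tag): sum = 62+183+69+242+92+92+92+4+10 = 846 → 03 4e.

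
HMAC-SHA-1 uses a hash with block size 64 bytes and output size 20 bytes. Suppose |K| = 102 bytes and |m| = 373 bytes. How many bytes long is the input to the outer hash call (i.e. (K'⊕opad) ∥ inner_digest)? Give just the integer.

Key is 102 > 64 bytes, so it is hashed to 20 bytes then zero-padded to 64: |K'| = 64.
Outer input = (K'⊕opad) ∥ H(inner) → 64 + 20 = 84 bytes.

84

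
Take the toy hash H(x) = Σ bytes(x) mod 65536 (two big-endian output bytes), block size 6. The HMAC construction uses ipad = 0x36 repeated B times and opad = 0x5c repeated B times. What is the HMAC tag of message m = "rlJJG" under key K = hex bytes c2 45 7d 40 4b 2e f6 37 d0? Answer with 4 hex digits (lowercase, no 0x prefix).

Key hex bytes c2 45 7d 40 4b 2e f6 37 d0 is 9 bytes > B = 6, so hash it first: H(key) = 04 3a, then zero-pad to 6 bytes: K' = 04 3a 00 00 00 00.
K' ⊕ ipad = 32 0c 36 36 36 36.  K' ⊕ opad = 58 66 5c 5c 5c 5c.
Inner input = (K'⊕ipad) ∥ m = 32 0c 36 36 36 36 ∥ 72 6c 4a 4a 47.
Inner hash: sum = 50+12+54+54+54+54+114+108+74+74+71 = 719 → 02 cf.
Outer input = (K'⊕opad) ∥ inner = 58 66 5c 5c 5c 5c ∥ 02 cf.
Outer hash (tag): sum = 88+102+92+92+92+92+2+207 = 767 → 02 ff.

02ff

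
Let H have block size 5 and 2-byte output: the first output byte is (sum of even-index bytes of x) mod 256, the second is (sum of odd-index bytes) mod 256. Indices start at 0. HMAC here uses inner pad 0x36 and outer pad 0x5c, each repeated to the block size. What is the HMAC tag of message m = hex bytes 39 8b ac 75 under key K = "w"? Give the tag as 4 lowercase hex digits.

Key "w" = 77 is 1 byte ≤ B = 5; zero-pad to 5 bytes: K' = 77 00 00 00 00.
K' ⊕ ipad = 41 36 36 36 36.  K' ⊕ opad = 2b 5c 5c 5c 5c.
Inner input = (K'⊕ipad) ∥ m = 41 36 36 36 36 ∥ 39 8b ac 75.
Inner hash: even-index sum = 429 mod 256 = 173; odd-index sum = 337 mod 256 = 81 → ad 51.
Outer input = (K'⊕opad) ∥ inner = 2b 5c 5c 5c 5c ∥ ad 51.
Outer hash (tag): even-index sum = 308 mod 256 = 52; odd-index sum = 357 mod 256 = 101 → 34 65.

3465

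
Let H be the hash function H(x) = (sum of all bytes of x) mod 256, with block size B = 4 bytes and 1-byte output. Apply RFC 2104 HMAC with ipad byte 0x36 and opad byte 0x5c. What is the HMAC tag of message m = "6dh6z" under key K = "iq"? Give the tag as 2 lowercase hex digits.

de

Key "iq" = 69 71 is 2 bytes ≤ B = 4; zero-pad to 4 bytes: K' = 69 71 00 00.
K' ⊕ ipad = 5f 47 36 36.  K' ⊕ opad = 35 2d 5c 5c.
Inner input = (K'⊕ipad) ∥ m = 5f 47 36 36 ∥ 36 64 68 36 7a.
Inner hash: sum = 95+71+54+54+54+100+104+54+122 = 708; mod 256 = 196 → c4.
Outer input = (K'⊕opad) ∥ inner = 35 2d 5c 5c ∥ c4.
Outer hash (tag): sum = 53+45+92+92+196 = 478; mod 256 = 222 → de.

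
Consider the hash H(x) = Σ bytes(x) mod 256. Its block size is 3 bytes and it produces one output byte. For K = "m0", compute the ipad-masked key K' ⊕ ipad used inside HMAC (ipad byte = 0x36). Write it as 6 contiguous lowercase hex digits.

Key "m0" = 6d 30 is 2 bytes ≤ B = 3; zero-pad to 3 bytes: K' = 6d 30 00.
XOR each byte with 0x36: 6d⊕36=5b, 30⊕36=06, 00⊕36=36.

5b0636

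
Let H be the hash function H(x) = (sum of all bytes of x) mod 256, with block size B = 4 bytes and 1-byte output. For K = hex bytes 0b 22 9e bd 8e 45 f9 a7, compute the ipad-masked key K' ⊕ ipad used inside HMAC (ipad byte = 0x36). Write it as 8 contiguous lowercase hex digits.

Key hex bytes 0b 22 9e bd 8e 45 f9 a7 is 8 bytes > B = 4, so hash it first: H(key) = fb, then zero-pad to 4 bytes: K' = fb 00 00 00.
XOR each byte with 0x36: fb⊕36=cd, 00⊕36=36, 00⊕36=36, 00⊕36=36.

cd363636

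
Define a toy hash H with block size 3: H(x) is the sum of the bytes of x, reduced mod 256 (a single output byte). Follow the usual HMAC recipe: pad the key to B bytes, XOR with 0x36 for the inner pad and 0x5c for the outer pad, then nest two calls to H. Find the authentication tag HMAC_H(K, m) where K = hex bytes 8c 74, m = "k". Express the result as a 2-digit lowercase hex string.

Key hex bytes 8c 74 is 2 bytes ≤ B = 3; zero-pad to 3 bytes: K' = 8c 74 00.
K' ⊕ ipad = ba 42 36.  K' ⊕ opad = d0 28 5c.
Inner input = (K'⊕ipad) ∥ m = ba 42 36 ∥ 6b.
Inner hash: sum = 186+66+54+107 = 413; mod 256 = 157 → 9d.
Outer input = (K'⊕opad) ∥ inner = d0 28 5c ∥ 9d.
Outer hash (tag): sum = 208+40+92+157 = 497; mod 256 = 241 → f1.

f1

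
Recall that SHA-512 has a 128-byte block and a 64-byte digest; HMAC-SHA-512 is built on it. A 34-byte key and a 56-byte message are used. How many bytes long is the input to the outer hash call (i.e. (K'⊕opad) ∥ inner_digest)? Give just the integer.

192

Key is 34 ≤ 128 bytes, zero-padded: |K'| = 128.
Outer input = (K'⊕opad) ∥ H(inner) → 128 + 64 = 192 bytes.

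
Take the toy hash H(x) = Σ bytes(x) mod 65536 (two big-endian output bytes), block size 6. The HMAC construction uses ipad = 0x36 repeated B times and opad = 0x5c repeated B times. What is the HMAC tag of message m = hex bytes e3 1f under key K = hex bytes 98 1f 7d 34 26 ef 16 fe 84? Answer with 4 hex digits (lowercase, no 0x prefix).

0242

Key hex bytes 98 1f 7d 34 26 ef 16 fe 84 is 9 bytes > B = 6, so hash it first: H(key) = 04 15, then zero-pad to 6 bytes: K' = 04 15 00 00 00 00.
K' ⊕ ipad = 32 23 36 36 36 36.  K' ⊕ opad = 58 49 5c 5c 5c 5c.
Inner input = (K'⊕ipad) ∥ m = 32 23 36 36 36 36 ∥ e3 1f.
Inner hash: sum = 50+35+54+54+54+54+227+31 = 559 → 02 2f.
Outer input = (K'⊕opad) ∥ inner = 58 49 5c 5c 5c 5c ∥ 02 2f.
Outer hash (tag): sum = 88+73+92+92+92+92+2+47 = 578 → 02 42.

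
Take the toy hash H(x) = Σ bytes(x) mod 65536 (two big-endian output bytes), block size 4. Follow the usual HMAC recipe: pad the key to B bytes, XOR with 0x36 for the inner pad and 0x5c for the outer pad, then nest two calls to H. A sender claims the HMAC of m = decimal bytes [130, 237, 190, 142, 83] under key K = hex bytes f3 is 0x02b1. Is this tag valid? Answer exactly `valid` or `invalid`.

invalid

Key hex bytes f3 is 1 byte ≤ B = 4; zero-pad to 4 bytes: K' = f3 00 00 00.
K' ⊕ ipad = c5 36 36 36; K' ⊕ opad = af 5c 5c 5c.
Inner hash: sum = 197+54+54+54+130+237+190+142+83 = 1141 → 04 75.
Outer hash (recomputed tag): sum = 175+92+92+92+4+117 = 572 → 02 3c.
Recomputed tag = 023c; claimed = 02b1 → mismatch.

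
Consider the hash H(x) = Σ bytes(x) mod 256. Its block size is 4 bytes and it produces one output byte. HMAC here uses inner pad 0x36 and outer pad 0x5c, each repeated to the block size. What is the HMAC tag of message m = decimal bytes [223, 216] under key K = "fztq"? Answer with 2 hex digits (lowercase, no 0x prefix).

Key "fztq" = 66 7a 74 71 is exactly B = 4 bytes: K' = 66 7a 74 71.
K' ⊕ ipad = 50 4c 42 47.  K' ⊕ opad = 3a 26 28 2d.
Inner input = (K'⊕ipad) ∥ m = 50 4c 42 47 ∥ df d8.
Inner hash: sum = 80+76+66+71+223+216 = 732; mod 256 = 220 → dc.
Outer input = (K'⊕opad) ∥ inner = 3a 26 28 2d ∥ dc.
Outer hash (tag): sum = 58+38+40+45+220 = 401; mod 256 = 145 → 91.

91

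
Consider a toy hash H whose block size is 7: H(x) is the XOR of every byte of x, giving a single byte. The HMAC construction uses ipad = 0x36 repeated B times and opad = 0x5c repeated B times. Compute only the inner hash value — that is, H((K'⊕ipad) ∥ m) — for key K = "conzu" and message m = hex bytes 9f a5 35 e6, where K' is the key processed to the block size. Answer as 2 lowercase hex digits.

Key "conzu" = 63 6f 6e 7a 75 is 5 bytes ≤ B = 7; zero-pad to 7 bytes: K' = 63 6f 6e 7a 75 00 00.
K' ⊕ ipad = 55 59 58 4c 43 36 36.
Inner input = 55 59 58 4c 43 36 36 ∥ 9f a5 35 e6.
Inner hash: XOR 55⊕59⊕58⊕4c⊕43⊕36⊕36⊕9f⊕a5⊕35⊕e6 = b2.

b2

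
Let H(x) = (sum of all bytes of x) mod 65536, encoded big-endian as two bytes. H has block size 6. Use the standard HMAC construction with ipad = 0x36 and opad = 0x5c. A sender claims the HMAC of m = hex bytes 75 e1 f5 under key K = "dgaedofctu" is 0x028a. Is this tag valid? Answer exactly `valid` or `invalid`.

valid

Key "dgaedofctu" = 64 67 61 65 64 6f 66 63 74 75 is 10 bytes > B = 6, so hash it first: H(key) = 04 16, then zero-pad to 6 bytes: K' = 04 16 00 00 00 00.
K' ⊕ ipad = 32 20 36 36 36 36; K' ⊕ opad = 58 4a 5c 5c 5c 5c.
Inner hash: sum = 50+32+54+54+54+54+117+225+245 = 885 → 03 75.
Outer hash (recomputed tag): sum = 88+74+92+92+92+92+3+117 = 650 → 02 8a.
Recomputed tag = 028a; claimed = 028a → match.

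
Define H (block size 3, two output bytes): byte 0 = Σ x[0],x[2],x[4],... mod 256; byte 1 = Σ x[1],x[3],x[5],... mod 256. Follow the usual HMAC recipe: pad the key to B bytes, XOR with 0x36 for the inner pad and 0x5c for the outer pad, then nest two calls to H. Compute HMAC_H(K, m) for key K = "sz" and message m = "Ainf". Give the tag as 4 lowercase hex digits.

Key "sz" = 73 7a is 2 bytes ≤ B = 3; zero-pad to 3 bytes: K' = 73 7a 00.
K' ⊕ ipad = 45 4c 36.  K' ⊕ opad = 2f 26 5c.
Inner input = (K'⊕ipad) ∥ m = 45 4c 36 ∥ 41 69 6e 66.
Inner hash: even-index sum = 330 mod 256 = 74; odd-index sum = 251 mod 256 = 251 → 4a fb.
Outer input = (K'⊕opad) ∥ inner = 2f 26 5c ∥ 4a fb.
Outer hash (tag): even-index sum = 390 mod 256 = 134; odd-index sum = 112 mod 256 = 112 → 86 70.

8670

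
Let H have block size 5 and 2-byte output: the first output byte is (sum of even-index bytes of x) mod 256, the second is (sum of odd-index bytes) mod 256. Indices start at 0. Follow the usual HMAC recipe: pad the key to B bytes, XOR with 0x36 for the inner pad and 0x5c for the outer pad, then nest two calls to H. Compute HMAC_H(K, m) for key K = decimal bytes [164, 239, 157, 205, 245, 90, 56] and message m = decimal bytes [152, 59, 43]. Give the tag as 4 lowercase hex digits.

03a5

Key decimal bytes [164, 239, 157, 205, 245, 90, 56] = a4 ef 9d cd f5 5a 38 is 7 bytes > B = 5, so hash it first: H(key) = 6e 16, then zero-pad to 5 bytes: K' = 6e 16 00 00 00.
K' ⊕ ipad = 58 20 36 36 36.  K' ⊕ opad = 32 4a 5c 5c 5c.
Inner input = (K'⊕ipad) ∥ m = 58 20 36 36 36 ∥ 98 3b 2b.
Inner hash: even-index sum = 255 mod 256 = 255; odd-index sum = 281 mod 256 = 25 → ff 19.
Outer input = (K'⊕opad) ∥ inner = 32 4a 5c 5c 5c ∥ ff 19.
Outer hash (tag): even-index sum = 259 mod 256 = 3; odd-index sum = 421 mod 256 = 165 → 03 a5.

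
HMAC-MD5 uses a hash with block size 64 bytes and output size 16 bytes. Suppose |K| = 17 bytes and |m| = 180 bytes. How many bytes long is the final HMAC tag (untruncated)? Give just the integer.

The tag is one MD5 digest: 16 bytes.

16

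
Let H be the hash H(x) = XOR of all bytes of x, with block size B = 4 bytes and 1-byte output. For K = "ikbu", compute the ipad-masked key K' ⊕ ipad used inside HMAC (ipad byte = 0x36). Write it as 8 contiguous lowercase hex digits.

Key "ikbu" = 69 6b 62 75 is exactly B = 4 bytes: K' = 69 6b 62 75.
XOR each byte with 0x36: 69⊕36=5f, 6b⊕36=5d, 62⊕36=54, 75⊕36=43.

5f5d5443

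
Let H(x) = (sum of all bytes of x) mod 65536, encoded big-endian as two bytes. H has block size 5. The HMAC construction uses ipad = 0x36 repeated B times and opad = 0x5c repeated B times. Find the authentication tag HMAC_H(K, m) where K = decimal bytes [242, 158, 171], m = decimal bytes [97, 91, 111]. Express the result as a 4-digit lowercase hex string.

03c2

Key decimal bytes [242, 158, 171] = f2 9e ab is 3 bytes ≤ B = 5; zero-pad to 5 bytes: K' = f2 9e ab 00 00.
K' ⊕ ipad = c4 a8 9d 36 36.  K' ⊕ opad = ae c2 f7 5c 5c.
Inner input = (K'⊕ipad) ∥ m = c4 a8 9d 36 36 ∥ 61 5b 6f.
Inner hash: sum = 196+168+157+54+54+97+91+111 = 928 → 03 a0.
Outer input = (K'⊕opad) ∥ inner = ae c2 f7 5c 5c ∥ 03 a0.
Outer hash (tag): sum = 174+194+247+92+92+3+160 = 962 → 03 c2.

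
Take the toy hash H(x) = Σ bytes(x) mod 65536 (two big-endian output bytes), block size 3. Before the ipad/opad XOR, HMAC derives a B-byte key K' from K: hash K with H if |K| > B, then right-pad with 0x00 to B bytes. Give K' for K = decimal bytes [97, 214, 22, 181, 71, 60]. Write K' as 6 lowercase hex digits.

028500

|K| = 6 > B = 3, so first hash the key.
H(K): sum = 97+214+22+181+71+60 = 645 → 02 85.
Zero-pad H(K) = 02 85 to 3 bytes: K' = 02 85 00.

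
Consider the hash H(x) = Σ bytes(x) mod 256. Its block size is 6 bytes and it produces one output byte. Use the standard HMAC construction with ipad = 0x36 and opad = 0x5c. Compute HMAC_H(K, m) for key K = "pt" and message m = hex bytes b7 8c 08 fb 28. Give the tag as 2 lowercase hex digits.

92

Key "pt" = 70 74 is 2 bytes ≤ B = 6; zero-pad to 6 bytes: K' = 70 74 00 00 00 00.
K' ⊕ ipad = 46 42 36 36 36 36.  K' ⊕ opad = 2c 28 5c 5c 5c 5c.
Inner input = (K'⊕ipad) ∥ m = 46 42 36 36 36 36 ∥ b7 8c 08 fb 28.
Inner hash: sum = 70+66+54+54+54+54+183+140+8+251+40 = 974; mod 256 = 206 → ce.
Outer input = (K'⊕opad) ∥ inner = 2c 28 5c 5c 5c 5c ∥ ce.
Outer hash (tag): sum = 44+40+92+92+92+92+206 = 658; mod 256 = 146 → 92.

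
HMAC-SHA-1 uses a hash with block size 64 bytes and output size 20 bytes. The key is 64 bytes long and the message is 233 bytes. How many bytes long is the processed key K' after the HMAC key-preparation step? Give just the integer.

Key is 64 ≤ 64 bytes, zero-padded: |K'| = 64.

64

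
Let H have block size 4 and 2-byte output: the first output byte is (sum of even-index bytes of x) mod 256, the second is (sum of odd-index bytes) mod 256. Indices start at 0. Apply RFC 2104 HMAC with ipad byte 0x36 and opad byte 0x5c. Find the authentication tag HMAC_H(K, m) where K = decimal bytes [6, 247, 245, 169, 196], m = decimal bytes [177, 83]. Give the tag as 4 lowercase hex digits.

Key decimal bytes [6, 247, 245, 169, 196] = 06 f7 f5 a9 c4 is 5 bytes > B = 4, so hash it first: H(key) = bf a0, then zero-pad to 4 bytes: K' = bf a0 00 00.
K' ⊕ ipad = 89 96 36 36.  K' ⊕ opad = e3 fc 5c 5c.
Inner input = (K'⊕ipad) ∥ m = 89 96 36 36 ∥ b1 53.
Inner hash: even-index sum = 368 mod 256 = 112; odd-index sum = 287 mod 256 = 31 → 70 1f.
Outer input = (K'⊕opad) ∥ inner = e3 fc 5c 5c ∥ 70 1f.
Outer hash (tag): even-index sum = 431 mod 256 = 175; odd-index sum = 375 mod 256 = 119 → af 77.

af77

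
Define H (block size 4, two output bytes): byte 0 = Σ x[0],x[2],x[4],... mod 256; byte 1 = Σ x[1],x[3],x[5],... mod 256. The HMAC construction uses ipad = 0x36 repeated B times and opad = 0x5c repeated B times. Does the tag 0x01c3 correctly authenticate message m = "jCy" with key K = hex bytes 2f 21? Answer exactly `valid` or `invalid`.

invalid

Key hex bytes 2f 21 is 2 bytes ≤ B = 4; zero-pad to 4 bytes: K' = 2f 21 00 00.
K' ⊕ ipad = 19 17 36 36; K' ⊕ opad = 73 7d 5c 5c.
Inner hash: even-index sum = 306 mod 256 = 50; odd-index sum = 144 mod 256 = 144 → 32 90.
Outer hash (recomputed tag): even-index sum = 257 mod 256 = 1; odd-index sum = 361 mod 256 = 105 → 01 69.
Recomputed tag = 0169; claimed = 01c3 → mismatch.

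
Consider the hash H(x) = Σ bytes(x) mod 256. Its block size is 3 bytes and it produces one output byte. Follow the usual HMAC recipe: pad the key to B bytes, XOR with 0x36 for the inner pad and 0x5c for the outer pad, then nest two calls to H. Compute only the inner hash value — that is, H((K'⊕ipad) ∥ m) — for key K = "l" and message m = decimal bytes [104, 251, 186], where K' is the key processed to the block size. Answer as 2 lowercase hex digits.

e3

Key "l" = 6c is 1 byte ≤ B = 3; zero-pad to 3 bytes: K' = 6c 00 00.
K' ⊕ ipad = 5a 36 36.
Inner input = 5a 36 36 ∥ 68 fb ba.
Inner hash: sum = 90+54+54+104+251+186 = 739; mod 256 = 227 → e3.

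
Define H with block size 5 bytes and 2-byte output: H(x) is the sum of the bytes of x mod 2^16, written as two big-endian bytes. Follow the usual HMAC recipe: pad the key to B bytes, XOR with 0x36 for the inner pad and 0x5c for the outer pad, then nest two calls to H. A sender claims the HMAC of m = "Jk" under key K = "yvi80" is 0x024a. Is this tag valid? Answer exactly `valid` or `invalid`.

invalid

Key "yvi80" = 79 76 69 38 30 is exactly B = 5 bytes: K' = 79 76 69 38 30.
K' ⊕ ipad = 4f 40 5f 0e 06; K' ⊕ opad = 25 2a 35 64 6c.
Inner hash: sum = 79+64+95+14+6+74+107 = 439 → 01 b7.
Outer hash (recomputed tag): sum = 37+42+53+100+108+1+183 = 524 → 02 0c.
Recomputed tag = 020c; claimed = 024a → mismatch.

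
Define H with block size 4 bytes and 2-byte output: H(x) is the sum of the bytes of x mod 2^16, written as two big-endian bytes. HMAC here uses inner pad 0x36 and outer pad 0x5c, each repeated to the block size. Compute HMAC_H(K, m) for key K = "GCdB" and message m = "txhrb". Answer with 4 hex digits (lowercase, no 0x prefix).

0167

Key "GCdB" = 47 43 64 42 is exactly B = 4 bytes: K' = 47 43 64 42.
K' ⊕ ipad = 71 75 52 74.  K' ⊕ opad = 1b 1f 38 1e.
Inner input = (K'⊕ipad) ∥ m = 71 75 52 74 ∥ 74 78 68 72 62.
Inner hash: sum = 113+117+82+116+116+120+104+114+98 = 980 → 03 d4.
Outer input = (K'⊕opad) ∥ inner = 1b 1f 38 1e ∥ 03 d4.
Outer hash (tag): sum = 27+31+56+30+3+212 = 359 → 01 67.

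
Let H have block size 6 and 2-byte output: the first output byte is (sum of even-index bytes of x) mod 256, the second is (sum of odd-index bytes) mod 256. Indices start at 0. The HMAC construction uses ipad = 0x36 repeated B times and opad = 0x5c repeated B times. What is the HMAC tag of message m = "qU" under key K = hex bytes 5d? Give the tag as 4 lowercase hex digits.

010b

Key hex bytes 5d is 1 byte ≤ B = 6; zero-pad to 6 bytes: K' = 5d 00 00 00 00 00.
K' ⊕ ipad = 6b 36 36 36 36 36.  K' ⊕ opad = 01 5c 5c 5c 5c 5c.
Inner input = (K'⊕ipad) ∥ m = 6b 36 36 36 36 36 ∥ 71 55.
Inner hash: even-index sum = 328 mod 256 = 72; odd-index sum = 247 mod 256 = 247 → 48 f7.
Outer input = (K'⊕opad) ∥ inner = 01 5c 5c 5c 5c 5c ∥ 48 f7.
Outer hash (tag): even-index sum = 257 mod 256 = 1; odd-index sum = 523 mod 256 = 11 → 01 0b.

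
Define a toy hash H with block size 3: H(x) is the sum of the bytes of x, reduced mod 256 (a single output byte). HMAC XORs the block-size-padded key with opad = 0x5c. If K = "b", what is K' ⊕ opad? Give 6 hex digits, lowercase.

Key "b" = 62 is 1 byte ≤ B = 3; zero-pad to 3 bytes: K' = 62 00 00.
XOR each byte with 0x5c: 62⊕5c=3e, 00⊕5c=5c, 00⊕5c=5c.

3e5c5c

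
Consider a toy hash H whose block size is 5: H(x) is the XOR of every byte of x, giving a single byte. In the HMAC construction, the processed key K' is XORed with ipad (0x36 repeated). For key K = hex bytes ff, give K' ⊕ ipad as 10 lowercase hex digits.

c936363636

Key hex bytes ff is 1 byte ≤ B = 5; zero-pad to 5 bytes: K' = ff 00 00 00 00.
XOR each byte with 0x36: ff⊕36=c9, 00⊕36=36, 00⊕36=36, 00⊕36=36, 00⊕36=36.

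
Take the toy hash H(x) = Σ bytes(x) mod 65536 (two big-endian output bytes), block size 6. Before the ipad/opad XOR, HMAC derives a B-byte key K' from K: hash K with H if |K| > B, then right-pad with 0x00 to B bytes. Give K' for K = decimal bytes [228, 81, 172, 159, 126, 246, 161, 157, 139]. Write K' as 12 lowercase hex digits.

|K| = 9 > B = 6, so first hash the key.
H(K): sum = 228+81+172+159+126+246+161+157+139 = 1469 → 05 bd.
Zero-pad H(K) = 05 bd to 6 bytes: K' = 05 bd 00 00 00 00.

05bd00000000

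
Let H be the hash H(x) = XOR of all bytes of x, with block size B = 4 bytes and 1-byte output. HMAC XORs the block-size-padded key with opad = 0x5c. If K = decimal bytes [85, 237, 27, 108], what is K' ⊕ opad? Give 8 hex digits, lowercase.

09b14730

Key decimal bytes [85, 237, 27, 108] = 55 ed 1b 6c is exactly B = 4 bytes: K' = 55 ed 1b 6c.
XOR each byte with 0x5c: 55⊕5c=09, ed⊕5c=b1, 1b⊕5c=47, 6c⊕5c=30.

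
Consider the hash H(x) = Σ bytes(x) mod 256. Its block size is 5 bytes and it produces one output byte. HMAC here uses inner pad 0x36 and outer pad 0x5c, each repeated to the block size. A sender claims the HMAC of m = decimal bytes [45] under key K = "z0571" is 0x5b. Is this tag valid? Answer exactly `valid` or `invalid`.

Key "z0571" = 7a 30 35 37 31 is exactly B = 5 bytes: K' = 7a 30 35 37 31.
K' ⊕ ipad = 4c 06 03 01 07; K' ⊕ opad = 26 6c 69 6b 6d.
Inner hash: sum = 76+6+3+1+7+45 = 138 → 8a.
Outer hash (recomputed tag): sum = 38+108+105+107+109+138 = 605; mod 256 = 93 → 5d.
Recomputed tag = 5d; claimed = 5b → mismatch.

invalid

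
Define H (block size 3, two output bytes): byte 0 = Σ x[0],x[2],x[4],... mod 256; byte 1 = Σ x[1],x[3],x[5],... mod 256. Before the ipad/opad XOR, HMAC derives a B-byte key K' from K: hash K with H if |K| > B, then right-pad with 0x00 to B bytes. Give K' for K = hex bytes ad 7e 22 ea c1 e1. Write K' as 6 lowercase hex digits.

904900

|K| = 6 > B = 3, so first hash the key.
H(K): even-index sum = 400 mod 256 = 144; odd-index sum = 585 mod 256 = 73 → 90 49.
Zero-pad H(K) = 90 49 to 3 bytes: K' = 90 49 00.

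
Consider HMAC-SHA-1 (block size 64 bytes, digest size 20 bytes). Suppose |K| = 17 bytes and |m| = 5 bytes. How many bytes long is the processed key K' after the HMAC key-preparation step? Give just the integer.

64

Key is 17 ≤ 64 bytes, zero-padded: |K'| = 64.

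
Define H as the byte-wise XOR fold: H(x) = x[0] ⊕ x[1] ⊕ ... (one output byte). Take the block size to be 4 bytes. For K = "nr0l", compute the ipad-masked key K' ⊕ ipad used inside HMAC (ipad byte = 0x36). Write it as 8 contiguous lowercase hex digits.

5844065a

Key "nr0l" = 6e 72 30 6c is exactly B = 4 bytes: K' = 6e 72 30 6c.
XOR each byte with 0x36: 6e⊕36=58, 72⊕36=44, 30⊕36=06, 6c⊕36=5a.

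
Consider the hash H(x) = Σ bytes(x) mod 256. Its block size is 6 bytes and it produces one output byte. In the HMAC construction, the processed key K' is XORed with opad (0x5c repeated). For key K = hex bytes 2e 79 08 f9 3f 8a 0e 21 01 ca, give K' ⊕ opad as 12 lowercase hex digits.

375c5c5c5c5c

Key hex bytes 2e 79 08 f9 3f 8a 0e 21 01 ca is 10 bytes > B = 6, so hash it first: H(key) = 6b, then zero-pad to 6 bytes: K' = 6b 00 00 00 00 00.
XOR each byte with 0x5c: 6b⊕5c=37, 00⊕5c=5c, 00⊕5c=5c, 00⊕5c=5c, 00⊕5c=5c, 00⊕5c=5c.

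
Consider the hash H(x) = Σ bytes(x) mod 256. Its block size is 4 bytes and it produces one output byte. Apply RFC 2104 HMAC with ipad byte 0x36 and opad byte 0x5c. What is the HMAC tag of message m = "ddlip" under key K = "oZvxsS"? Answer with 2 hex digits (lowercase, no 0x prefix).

Key "oZvxsS" = 6f 5a 76 78 73 53 is 6 bytes > B = 4, so hash it first: H(key) = 7d, then zero-pad to 4 bytes: K' = 7d 00 00 00.
K' ⊕ ipad = 4b 36 36 36.  K' ⊕ opad = 21 5c 5c 5c.
Inner input = (K'⊕ipad) ∥ m = 4b 36 36 36 ∥ 64 64 6c 69 70.
Inner hash: sum = 75+54+54+54+100+100+108+105+112 = 762; mod 256 = 250 → fa.
Outer input = (K'⊕opad) ∥ inner = 21 5c 5c 5c ∥ fa.
Outer hash (tag): sum = 33+92+92+92+250 = 559; mod 256 = 47 → 2f.

2f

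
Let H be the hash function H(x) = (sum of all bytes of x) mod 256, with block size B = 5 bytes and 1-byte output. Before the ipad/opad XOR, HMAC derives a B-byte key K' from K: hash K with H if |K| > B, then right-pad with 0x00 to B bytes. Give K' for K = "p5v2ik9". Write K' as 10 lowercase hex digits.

|K| = 7 > B = 5, so first hash the key.
H(K): sum = 112+53+118+50+105+107+57 = 602; mod 256 = 90 → 5a.
Zero-pad H(K) = 5a to 5 bytes: K' = 5a 00 00 00 00.

5a00000000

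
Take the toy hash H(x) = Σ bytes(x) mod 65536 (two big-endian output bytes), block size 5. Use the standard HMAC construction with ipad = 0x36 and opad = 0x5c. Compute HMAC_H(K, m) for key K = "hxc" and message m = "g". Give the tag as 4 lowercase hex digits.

Key "hxc" = 68 78 63 is 3 bytes ≤ B = 5; zero-pad to 5 bytes: K' = 68 78 63 00 00.
K' ⊕ ipad = 5e 4e 55 36 36.  K' ⊕ opad = 34 24 3f 5c 5c.
Inner input = (K'⊕ipad) ∥ m = 5e 4e 55 36 36 ∥ 67.
Inner hash: sum = 94+78+85+54+54+103 = 468 → 01 d4.
Outer input = (K'⊕opad) ∥ inner = 34 24 3f 5c 5c ∥ 01 d4.
Outer hash (tag): sum = 52+36+63+92+92+1+212 = 548 → 02 24.

0224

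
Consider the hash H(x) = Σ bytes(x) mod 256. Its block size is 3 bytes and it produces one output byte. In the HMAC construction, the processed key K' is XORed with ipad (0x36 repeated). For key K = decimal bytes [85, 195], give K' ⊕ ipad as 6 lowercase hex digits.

63f536

Key decimal bytes [85, 195] = 55 c3 is 2 bytes ≤ B = 3; zero-pad to 3 bytes: K' = 55 c3 00.
XOR each byte with 0x36: 55⊕36=63, c3⊕36=f5, 00⊕36=36.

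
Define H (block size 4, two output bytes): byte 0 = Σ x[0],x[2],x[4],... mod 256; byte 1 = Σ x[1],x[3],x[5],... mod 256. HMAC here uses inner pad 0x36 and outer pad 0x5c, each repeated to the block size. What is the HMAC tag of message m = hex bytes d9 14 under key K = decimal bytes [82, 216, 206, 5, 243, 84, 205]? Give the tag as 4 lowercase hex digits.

Key decimal bytes [82, 216, 206, 5, 243, 84, 205] = 52 d8 ce 05 f3 54 cd is 7 bytes > B = 4, so hash it first: H(key) = e0 31, then zero-pad to 4 bytes: K' = e0 31 00 00.
K' ⊕ ipad = d6 07 36 36.  K' ⊕ opad = bc 6d 5c 5c.
Inner input = (K'⊕ipad) ∥ m = d6 07 36 36 ∥ d9 14.
Inner hash: even-index sum = 485 mod 256 = 229; odd-index sum = 81 mod 256 = 81 → e5 51.
Outer input = (K'⊕opad) ∥ inner = bc 6d 5c 5c ∥ e5 51.
Outer hash (tag): even-index sum = 509 mod 256 = 253; odd-index sum = 282 mod 256 = 26 → fd 1a.

fd1a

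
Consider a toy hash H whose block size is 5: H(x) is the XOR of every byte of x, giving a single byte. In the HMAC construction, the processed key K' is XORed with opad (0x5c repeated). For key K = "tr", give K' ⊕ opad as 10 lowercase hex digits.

Key "tr" = 74 72 is 2 bytes ≤ B = 5; zero-pad to 5 bytes: K' = 74 72 00 00 00.
XOR each byte with 0x5c: 74⊕5c=28, 72⊕5c=2e, 00⊕5c=5c, 00⊕5c=5c, 00⊕5c=5c.

282e5c5c5c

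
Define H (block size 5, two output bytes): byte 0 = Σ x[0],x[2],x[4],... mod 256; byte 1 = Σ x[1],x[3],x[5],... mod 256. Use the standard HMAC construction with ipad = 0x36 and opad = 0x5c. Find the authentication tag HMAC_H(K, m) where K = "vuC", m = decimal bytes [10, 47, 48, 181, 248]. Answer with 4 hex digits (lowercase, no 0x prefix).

Key "vuC" = 76 75 43 is 3 bytes ≤ B = 5; zero-pad to 5 bytes: K' = 76 75 43 00 00.
K' ⊕ ipad = 40 43 75 36 36.  K' ⊕ opad = 2a 29 1f 5c 5c.
Inner input = (K'⊕ipad) ∥ m = 40 43 75 36 36 ∥ 0a 2f 30 b5 f8.
Inner hash: even-index sum = 463 mod 256 = 207; odd-index sum = 427 mod 256 = 171 → cf ab.
Outer input = (K'⊕opad) ∥ inner = 2a 29 1f 5c 5c ∥ cf ab.
Outer hash (tag): even-index sum = 336 mod 256 = 80; odd-index sum = 340 mod 256 = 84 → 50 54.

5054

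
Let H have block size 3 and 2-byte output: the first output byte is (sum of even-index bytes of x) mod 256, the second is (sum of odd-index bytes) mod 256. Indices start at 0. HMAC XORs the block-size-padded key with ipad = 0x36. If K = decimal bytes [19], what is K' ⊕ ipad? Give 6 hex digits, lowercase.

Key decimal bytes [19] = 13 is 1 byte ≤ B = 3; zero-pad to 3 bytes: K' = 13 00 00.
XOR each byte with 0x36: 13⊕36=25, 00⊕36=36, 00⊕36=36.

253636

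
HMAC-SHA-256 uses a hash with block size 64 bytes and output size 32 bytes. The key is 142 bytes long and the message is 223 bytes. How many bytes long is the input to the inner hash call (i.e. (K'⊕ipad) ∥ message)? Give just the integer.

Key is 142 > 64 bytes, so it is hashed to 32 bytes then zero-padded to 64: |K'| = 64.
Inner input = (K'⊕ipad) ∥ m → 64 + 223 = 287 bytes.

287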